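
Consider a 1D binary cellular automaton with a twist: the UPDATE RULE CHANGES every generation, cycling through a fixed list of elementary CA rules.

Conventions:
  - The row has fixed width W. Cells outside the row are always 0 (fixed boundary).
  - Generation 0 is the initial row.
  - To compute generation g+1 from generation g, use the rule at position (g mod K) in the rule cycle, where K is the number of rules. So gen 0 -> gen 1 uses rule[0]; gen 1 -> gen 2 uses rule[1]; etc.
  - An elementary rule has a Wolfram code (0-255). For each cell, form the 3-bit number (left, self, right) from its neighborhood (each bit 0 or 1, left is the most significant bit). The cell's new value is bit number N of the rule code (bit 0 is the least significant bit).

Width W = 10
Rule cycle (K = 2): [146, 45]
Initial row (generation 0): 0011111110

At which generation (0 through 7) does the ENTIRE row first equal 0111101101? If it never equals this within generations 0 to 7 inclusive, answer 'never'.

Gen 0: 0011111110
Gen 1 (rule 146): 0101111101
Gen 2 (rule 45): 0111000011
Gen 3 (rule 146): 1010100100
Gen 4 (rule 45): 1111100101
Gen 5 (rule 146): 0111011000
Gen 6 (rule 45): 0100110011
Gen 7 (rule 146): 1011001100

Answer: never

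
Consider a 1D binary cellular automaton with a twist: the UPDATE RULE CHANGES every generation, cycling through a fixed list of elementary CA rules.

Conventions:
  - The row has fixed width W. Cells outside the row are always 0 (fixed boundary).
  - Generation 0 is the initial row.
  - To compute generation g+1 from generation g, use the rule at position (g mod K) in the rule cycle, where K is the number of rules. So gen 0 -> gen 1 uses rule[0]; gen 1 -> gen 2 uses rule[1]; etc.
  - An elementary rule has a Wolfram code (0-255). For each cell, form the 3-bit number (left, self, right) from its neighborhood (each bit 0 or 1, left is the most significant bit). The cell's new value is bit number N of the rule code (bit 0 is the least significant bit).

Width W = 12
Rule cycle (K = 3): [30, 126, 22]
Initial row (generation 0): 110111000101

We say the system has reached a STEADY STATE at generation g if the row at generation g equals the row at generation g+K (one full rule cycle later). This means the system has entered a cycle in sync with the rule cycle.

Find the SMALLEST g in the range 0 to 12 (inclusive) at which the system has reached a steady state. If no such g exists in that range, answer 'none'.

Gen 0: 110111000101
Gen 1 (rule 30): 100100101101
Gen 2 (rule 126): 111111111111
Gen 3 (rule 22): 000000000000
Gen 4 (rule 30): 000000000000
Gen 5 (rule 126): 000000000000
Gen 6 (rule 22): 000000000000
Gen 7 (rule 30): 000000000000
Gen 8 (rule 126): 000000000000
Gen 9 (rule 22): 000000000000
Gen 10 (rule 30): 000000000000
Gen 11 (rule 126): 000000000000
Gen 12 (rule 22): 000000000000
Gen 13 (rule 30): 000000000000
Gen 14 (rule 126): 000000000000
Gen 15 (rule 22): 000000000000

Answer: 3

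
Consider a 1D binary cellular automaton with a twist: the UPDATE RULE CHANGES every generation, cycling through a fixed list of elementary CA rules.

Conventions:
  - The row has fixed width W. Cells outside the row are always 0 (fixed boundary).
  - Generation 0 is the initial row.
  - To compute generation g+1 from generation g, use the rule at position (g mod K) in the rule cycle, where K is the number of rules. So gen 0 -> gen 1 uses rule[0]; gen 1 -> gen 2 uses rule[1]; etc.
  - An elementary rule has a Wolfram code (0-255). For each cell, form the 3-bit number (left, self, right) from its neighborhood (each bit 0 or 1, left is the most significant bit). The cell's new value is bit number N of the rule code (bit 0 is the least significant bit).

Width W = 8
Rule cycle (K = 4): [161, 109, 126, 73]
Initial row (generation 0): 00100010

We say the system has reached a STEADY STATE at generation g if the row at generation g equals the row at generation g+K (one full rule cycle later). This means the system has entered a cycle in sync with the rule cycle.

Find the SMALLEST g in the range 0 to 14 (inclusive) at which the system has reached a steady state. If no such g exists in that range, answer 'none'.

Answer: 3

Derivation:
Gen 0: 00100010
Gen 1 (rule 161): 10001000
Gen 2 (rule 109): 10101011
Gen 3 (rule 126): 11111111
Gen 4 (rule 73): 10000001
Gen 5 (rule 161): 00111100
Gen 6 (rule 109): 10100101
Gen 7 (rule 126): 11111111
Gen 8 (rule 73): 10000001
Gen 9 (rule 161): 00111100
Gen 10 (rule 109): 10100101
Gen 11 (rule 126): 11111111
Gen 12 (rule 73): 10000001
Gen 13 (rule 161): 00111100
Gen 14 (rule 109): 10100101
Gen 15 (rule 126): 11111111
Gen 16 (rule 73): 10000001
Gen 17 (rule 161): 00111100
Gen 18 (rule 109): 10100101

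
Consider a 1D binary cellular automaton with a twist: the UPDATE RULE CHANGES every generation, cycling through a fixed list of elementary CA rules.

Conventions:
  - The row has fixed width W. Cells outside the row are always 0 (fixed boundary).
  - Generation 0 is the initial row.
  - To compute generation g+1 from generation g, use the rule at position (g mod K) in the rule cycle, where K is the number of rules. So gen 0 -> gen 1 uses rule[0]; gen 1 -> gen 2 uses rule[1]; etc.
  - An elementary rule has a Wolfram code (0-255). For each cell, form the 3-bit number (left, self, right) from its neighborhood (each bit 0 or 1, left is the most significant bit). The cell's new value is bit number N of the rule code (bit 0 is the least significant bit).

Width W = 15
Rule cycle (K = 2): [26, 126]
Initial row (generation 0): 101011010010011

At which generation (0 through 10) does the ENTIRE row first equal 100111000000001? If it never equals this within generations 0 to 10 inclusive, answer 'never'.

Gen 0: 101011010010011
Gen 1 (rule 26): 000010001101110
Gen 2 (rule 126): 000111011111011
Gen 3 (rule 26): 001100010000010
Gen 4 (rule 126): 011110111000111
Gen 5 (rule 26): 110000100101100
Gen 6 (rule 126): 111001111111110
Gen 7 (rule 26): 100111000000001
Gen 8 (rule 126): 111101100000011
Gen 9 (rule 26): 100001010000110
Gen 10 (rule 126): 110011111001111

Answer: 7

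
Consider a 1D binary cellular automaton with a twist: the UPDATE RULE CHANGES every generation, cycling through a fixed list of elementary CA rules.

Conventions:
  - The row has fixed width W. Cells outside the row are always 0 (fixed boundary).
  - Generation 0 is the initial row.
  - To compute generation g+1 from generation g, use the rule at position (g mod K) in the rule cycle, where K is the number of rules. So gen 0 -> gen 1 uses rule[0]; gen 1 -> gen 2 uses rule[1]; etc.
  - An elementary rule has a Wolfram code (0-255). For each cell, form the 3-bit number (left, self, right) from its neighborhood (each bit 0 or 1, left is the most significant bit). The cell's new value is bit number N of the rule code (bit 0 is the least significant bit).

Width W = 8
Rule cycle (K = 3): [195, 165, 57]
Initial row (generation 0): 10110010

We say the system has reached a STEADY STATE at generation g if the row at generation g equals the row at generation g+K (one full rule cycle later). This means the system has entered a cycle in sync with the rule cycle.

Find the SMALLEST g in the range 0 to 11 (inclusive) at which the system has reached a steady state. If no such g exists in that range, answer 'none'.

Gen 0: 10110010
Gen 1 (rule 195): 00010100
Gen 2 (rule 165): 11011101
Gen 3 (rule 57): 10110010
Gen 4 (rule 195): 00010100
Gen 5 (rule 165): 11011101
Gen 6 (rule 57): 10110010
Gen 7 (rule 195): 00010100
Gen 8 (rule 165): 11011101
Gen 9 (rule 57): 10110010
Gen 10 (rule 195): 00010100
Gen 11 (rule 165): 11011101
Gen 12 (rule 57): 10110010
Gen 13 (rule 195): 00010100
Gen 14 (rule 165): 11011101

Answer: 0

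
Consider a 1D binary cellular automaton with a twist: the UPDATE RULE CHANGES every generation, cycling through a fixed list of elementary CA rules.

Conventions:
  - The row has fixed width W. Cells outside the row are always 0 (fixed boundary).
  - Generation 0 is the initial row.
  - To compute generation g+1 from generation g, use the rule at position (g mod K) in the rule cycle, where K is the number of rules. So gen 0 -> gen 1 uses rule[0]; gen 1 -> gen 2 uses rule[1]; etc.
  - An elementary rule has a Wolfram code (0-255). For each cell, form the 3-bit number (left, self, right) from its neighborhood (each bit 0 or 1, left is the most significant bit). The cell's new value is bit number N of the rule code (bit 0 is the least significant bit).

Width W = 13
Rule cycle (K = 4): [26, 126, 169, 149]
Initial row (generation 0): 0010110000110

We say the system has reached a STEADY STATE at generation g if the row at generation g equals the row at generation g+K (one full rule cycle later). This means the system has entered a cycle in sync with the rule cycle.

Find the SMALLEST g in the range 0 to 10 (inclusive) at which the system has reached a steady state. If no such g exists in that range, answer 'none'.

Gen 0: 0010110000110
Gen 1 (rule 26): 0100101001101
Gen 2 (rule 126): 1111111111111
Gen 3 (rule 169): 1111111111110
Gen 4 (rule 149): 0111111111101
Gen 5 (rule 26): 1100000000000
Gen 6 (rule 126): 1110000000000
Gen 7 (rule 169): 1100111111111
Gen 8 (rule 149): 0010011111110
Gen 9 (rule 26): 0101110000001
Gen 10 (rule 126): 1111011000011
Gen 11 (rule 169): 1110110011010
Gen 12 (rule 149): 0100001000011
Gen 13 (rule 26): 1010010100110
Gen 14 (rule 126): 1111111111111

Answer: none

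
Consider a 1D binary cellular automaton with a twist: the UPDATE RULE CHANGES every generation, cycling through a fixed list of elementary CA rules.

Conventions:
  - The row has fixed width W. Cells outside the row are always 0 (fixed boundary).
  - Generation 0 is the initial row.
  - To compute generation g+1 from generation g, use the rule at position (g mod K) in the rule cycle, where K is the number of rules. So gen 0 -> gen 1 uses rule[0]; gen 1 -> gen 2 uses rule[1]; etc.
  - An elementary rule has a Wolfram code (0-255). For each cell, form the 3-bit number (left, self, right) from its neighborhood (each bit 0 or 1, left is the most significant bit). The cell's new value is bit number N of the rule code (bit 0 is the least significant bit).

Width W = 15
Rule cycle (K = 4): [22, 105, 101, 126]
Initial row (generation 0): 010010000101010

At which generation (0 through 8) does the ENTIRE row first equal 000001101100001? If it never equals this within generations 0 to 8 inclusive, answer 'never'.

Answer: 7

Derivation:
Gen 0: 010010000101010
Gen 1 (rule 22): 111111001101011
Gen 2 (rule 105): 100001001110111
Gen 3 (rule 101): 101101000011001
Gen 4 (rule 126): 111111100111111
Gen 5 (rule 22): 000000011000000
Gen 6 (rule 105): 111111011011111
Gen 7 (rule 101): 000001101100001
Gen 8 (rule 126): 000011111110011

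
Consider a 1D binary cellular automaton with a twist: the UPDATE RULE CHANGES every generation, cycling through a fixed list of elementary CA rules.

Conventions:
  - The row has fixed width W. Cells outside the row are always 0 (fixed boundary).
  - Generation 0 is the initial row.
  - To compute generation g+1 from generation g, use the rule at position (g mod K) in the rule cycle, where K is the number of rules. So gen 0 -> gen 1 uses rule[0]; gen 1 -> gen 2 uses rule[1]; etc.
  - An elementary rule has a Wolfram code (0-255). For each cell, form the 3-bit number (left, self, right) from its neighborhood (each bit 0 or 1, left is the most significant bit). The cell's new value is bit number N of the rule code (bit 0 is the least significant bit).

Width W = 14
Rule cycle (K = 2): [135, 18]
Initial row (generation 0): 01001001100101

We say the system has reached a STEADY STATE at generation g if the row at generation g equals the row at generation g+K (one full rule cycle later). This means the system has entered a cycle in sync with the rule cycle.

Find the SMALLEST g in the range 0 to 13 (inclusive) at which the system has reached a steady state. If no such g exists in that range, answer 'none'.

Answer: 4

Derivation:
Gen 0: 01001001100101
Gen 1 (rule 135): 11011010001101
Gen 2 (rule 18): 00000001010000
Gen 3 (rule 135): 11111111010111
Gen 4 (rule 18): 00000000000000
Gen 5 (rule 135): 11111111111111
Gen 6 (rule 18): 00000000000000
Gen 7 (rule 135): 11111111111111
Gen 8 (rule 18): 00000000000000
Gen 9 (rule 135): 11111111111111
Gen 10 (rule 18): 00000000000000
Gen 11 (rule 135): 11111111111111
Gen 12 (rule 18): 00000000000000
Gen 13 (rule 135): 11111111111111
Gen 14 (rule 18): 00000000000000
Gen 15 (rule 135): 11111111111111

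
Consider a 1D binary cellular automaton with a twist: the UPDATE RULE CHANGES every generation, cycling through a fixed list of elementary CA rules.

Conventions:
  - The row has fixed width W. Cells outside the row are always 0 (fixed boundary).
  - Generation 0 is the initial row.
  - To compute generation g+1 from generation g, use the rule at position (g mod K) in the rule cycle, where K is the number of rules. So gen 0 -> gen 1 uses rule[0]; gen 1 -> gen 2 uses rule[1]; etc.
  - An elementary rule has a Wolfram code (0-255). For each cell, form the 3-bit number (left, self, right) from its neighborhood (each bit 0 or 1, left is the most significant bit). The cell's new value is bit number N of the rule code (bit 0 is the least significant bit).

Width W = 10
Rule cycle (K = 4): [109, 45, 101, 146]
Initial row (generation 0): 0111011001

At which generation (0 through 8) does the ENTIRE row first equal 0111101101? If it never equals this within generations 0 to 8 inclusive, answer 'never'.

Answer: never

Derivation:
Gen 0: 0111011001
Gen 1 (rule 109): 0101111001
Gen 2 (rule 45): 0111000001
Gen 3 (rule 101): 0001011101
Gen 4 (rule 146): 0010001000
Gen 5 (rule 109): 1010101011
Gen 6 (rule 45): 1111111110
Gen 7 (rule 101): 0000000010
Gen 8 (rule 146): 0000000101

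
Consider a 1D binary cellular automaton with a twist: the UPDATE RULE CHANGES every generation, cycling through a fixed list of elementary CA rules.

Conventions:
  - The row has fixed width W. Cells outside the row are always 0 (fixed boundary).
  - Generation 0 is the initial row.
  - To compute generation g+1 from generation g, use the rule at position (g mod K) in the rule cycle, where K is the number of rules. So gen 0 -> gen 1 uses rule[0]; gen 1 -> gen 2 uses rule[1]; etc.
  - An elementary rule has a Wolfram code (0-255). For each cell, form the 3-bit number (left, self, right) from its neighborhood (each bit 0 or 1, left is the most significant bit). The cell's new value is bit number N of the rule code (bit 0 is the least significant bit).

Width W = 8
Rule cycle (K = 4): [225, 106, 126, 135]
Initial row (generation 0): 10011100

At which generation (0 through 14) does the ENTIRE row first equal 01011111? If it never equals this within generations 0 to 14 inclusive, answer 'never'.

Answer: never

Derivation:
Gen 0: 10011100
Gen 1 (rule 225): 00001101
Gen 2 (rule 106): 00011110
Gen 3 (rule 126): 00110011
Gen 4 (rule 135): 11000100
Gen 5 (rule 225): 01010001
Gen 6 (rule 106): 10100010
Gen 7 (rule 126): 11110111
Gen 8 (rule 135): 01100010
Gen 9 (rule 225): 00101000
Gen 10 (rule 106): 01010000
Gen 11 (rule 126): 11111000
Gen 12 (rule 135): 01110011
Gen 13 (rule 225): 00110001
Gen 14 (rule 106): 01110010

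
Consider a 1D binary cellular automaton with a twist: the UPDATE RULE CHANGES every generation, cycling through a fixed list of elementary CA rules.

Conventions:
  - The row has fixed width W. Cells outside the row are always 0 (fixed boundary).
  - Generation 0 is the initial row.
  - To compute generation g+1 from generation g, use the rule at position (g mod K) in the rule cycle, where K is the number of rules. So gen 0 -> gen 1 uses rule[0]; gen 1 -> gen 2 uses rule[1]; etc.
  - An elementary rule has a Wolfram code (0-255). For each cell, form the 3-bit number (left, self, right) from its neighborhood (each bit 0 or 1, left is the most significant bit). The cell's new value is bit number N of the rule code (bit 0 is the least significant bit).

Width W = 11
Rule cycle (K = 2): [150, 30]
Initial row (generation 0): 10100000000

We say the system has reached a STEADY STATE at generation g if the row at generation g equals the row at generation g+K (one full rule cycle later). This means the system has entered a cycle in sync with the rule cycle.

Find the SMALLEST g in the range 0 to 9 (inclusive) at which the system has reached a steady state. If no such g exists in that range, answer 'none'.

Answer: 8

Derivation:
Gen 0: 10100000000
Gen 1 (rule 150): 10110000000
Gen 2 (rule 30): 10101000000
Gen 3 (rule 150): 10101100000
Gen 4 (rule 30): 10101010000
Gen 5 (rule 150): 10101011000
Gen 6 (rule 30): 10101010100
Gen 7 (rule 150): 10101010110
Gen 8 (rule 30): 10101010101
Gen 9 (rule 150): 10101010101
Gen 10 (rule 30): 10101010101
Gen 11 (rule 150): 10101010101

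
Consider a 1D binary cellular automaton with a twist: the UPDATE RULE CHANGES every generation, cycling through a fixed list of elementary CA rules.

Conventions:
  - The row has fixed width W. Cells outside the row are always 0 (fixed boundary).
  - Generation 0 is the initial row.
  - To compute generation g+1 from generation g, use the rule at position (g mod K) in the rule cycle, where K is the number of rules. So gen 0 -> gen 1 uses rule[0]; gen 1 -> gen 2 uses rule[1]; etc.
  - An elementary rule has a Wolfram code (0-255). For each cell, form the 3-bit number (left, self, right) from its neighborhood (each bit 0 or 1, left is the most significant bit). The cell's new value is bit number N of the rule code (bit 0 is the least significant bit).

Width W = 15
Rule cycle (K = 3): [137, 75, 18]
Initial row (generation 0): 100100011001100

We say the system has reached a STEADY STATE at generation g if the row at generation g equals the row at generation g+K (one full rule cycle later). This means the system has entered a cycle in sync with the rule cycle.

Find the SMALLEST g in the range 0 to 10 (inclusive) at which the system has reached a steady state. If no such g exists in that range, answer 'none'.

Gen 0: 100100011001100
Gen 1 (rule 137): 000001010001001
Gen 2 (rule 75): 111110000110010
Gen 3 (rule 18): 000001001001101
Gen 4 (rule 137): 111100000001000
Gen 5 (rule 75): 100101111110011
Gen 6 (rule 18): 011000000001100
Gen 7 (rule 137): 010011111101001
Gen 8 (rule 75): 100110000100010
Gen 9 (rule 18): 011001001010101
Gen 10 (rule 137): 010000000000000
Gen 11 (rule 75): 100111111111111
Gen 12 (rule 18): 011000000000000
Gen 13 (rule 137): 010011111111111

Answer: none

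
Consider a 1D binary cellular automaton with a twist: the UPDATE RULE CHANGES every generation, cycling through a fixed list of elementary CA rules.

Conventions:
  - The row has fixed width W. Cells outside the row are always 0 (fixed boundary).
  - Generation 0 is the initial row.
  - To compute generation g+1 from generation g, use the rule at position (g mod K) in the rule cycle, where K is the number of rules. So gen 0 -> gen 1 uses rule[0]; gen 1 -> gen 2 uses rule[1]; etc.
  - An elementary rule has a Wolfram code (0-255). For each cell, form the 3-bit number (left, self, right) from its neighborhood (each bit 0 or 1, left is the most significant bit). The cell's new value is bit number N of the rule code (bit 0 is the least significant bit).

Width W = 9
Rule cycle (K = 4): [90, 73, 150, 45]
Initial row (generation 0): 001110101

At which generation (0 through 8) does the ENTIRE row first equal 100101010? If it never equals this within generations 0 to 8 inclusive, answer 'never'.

Answer: 3

Derivation:
Gen 0: 001110101
Gen 1 (rule 90): 011010000
Gen 2 (rule 73): 011000111
Gen 3 (rule 150): 100101010
Gen 4 (rule 45): 100111110
Gen 5 (rule 90): 011100011
Gen 6 (rule 73): 010101011
Gen 7 (rule 150): 110101000
Gen 8 (rule 45): 101111011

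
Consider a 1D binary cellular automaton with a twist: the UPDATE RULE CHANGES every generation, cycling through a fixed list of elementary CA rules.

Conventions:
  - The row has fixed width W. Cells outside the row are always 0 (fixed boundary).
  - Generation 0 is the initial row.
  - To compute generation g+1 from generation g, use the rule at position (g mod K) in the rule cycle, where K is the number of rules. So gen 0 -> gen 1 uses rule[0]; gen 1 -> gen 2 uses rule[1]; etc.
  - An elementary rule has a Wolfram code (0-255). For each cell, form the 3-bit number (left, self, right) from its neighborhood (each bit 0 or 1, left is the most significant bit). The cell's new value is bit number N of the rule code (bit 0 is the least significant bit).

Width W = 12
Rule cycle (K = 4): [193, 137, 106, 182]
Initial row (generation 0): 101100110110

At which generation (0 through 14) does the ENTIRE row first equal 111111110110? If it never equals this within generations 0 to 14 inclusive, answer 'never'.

Gen 0: 101100110110
Gen 1 (rule 193): 000100010010
Gen 2 (rule 137): 110001000000
Gen 3 (rule 106): 110010000000
Gen 4 (rule 182): 001111000000
Gen 5 (rule 193): 100111011111
Gen 6 (rule 137): 000110011110
Gen 7 (rule 106): 001110110010
Gen 8 (rule 182): 010101001111
Gen 9 (rule 193): 000000000111
Gen 10 (rule 137): 111111110110
Gen 11 (rule 106): 100000011110
Gen 12 (rule 182): 110000101101
Gen 13 (rule 193): 010110000100
Gen 14 (rule 137): 000100110001

Answer: 10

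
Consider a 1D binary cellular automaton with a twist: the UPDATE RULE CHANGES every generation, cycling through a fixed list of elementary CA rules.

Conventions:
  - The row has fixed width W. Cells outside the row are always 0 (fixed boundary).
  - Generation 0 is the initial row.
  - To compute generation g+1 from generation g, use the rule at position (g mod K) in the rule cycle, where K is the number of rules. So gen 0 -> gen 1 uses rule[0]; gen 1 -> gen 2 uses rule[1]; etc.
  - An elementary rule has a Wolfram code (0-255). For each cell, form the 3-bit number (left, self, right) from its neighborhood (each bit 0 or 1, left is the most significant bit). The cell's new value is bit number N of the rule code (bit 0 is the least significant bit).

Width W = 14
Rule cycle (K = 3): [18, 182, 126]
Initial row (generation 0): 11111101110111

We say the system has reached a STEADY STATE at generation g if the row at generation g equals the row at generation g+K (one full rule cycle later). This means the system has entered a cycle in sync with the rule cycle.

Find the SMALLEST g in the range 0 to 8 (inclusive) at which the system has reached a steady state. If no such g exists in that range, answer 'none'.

Gen 0: 11111101110111
Gen 1 (rule 18): 00000000000000
Gen 2 (rule 182): 00000000000000
Gen 3 (rule 126): 00000000000000
Gen 4 (rule 18): 00000000000000
Gen 5 (rule 182): 00000000000000
Gen 6 (rule 126): 00000000000000
Gen 7 (rule 18): 00000000000000
Gen 8 (rule 182): 00000000000000
Gen 9 (rule 126): 00000000000000
Gen 10 (rule 18): 00000000000000
Gen 11 (rule 182): 00000000000000

Answer: 1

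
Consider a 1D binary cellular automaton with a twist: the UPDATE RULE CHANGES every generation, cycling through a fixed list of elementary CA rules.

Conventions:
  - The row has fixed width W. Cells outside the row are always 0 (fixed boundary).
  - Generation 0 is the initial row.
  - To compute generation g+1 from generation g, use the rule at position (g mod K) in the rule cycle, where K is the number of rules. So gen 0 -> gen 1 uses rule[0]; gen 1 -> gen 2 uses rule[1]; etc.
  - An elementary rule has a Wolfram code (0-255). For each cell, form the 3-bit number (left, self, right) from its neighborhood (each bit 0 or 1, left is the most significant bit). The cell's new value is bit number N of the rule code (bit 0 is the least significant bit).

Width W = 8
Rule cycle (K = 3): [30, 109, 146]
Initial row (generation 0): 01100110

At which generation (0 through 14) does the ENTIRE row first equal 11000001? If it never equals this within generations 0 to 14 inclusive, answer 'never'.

Gen 0: 01100110
Gen 1 (rule 30): 11011101
Gen 2 (rule 109): 11110111
Gen 3 (rule 146): 01100010
Gen 4 (rule 30): 11010111
Gen 5 (rule 109): 11111101
Gen 6 (rule 146): 01111000
Gen 7 (rule 30): 11000100
Gen 8 (rule 109): 11010101
Gen 9 (rule 146): 00000000
Gen 10 (rule 30): 00000000
Gen 11 (rule 109): 11111111
Gen 12 (rule 146): 01111110
Gen 13 (rule 30): 11000001
Gen 14 (rule 109): 11011101

Answer: 13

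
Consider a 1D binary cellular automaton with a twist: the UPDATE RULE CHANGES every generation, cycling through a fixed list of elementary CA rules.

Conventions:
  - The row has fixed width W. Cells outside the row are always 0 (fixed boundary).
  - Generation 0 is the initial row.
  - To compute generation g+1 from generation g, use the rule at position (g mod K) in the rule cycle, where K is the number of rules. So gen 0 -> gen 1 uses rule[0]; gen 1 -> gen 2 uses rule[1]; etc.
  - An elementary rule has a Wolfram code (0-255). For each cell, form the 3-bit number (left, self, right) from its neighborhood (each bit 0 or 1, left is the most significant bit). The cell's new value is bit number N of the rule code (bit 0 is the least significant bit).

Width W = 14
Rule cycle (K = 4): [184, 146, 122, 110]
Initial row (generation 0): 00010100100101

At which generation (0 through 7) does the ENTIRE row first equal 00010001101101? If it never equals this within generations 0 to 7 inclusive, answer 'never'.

Answer: 2

Derivation:
Gen 0: 00010100100101
Gen 1 (rule 184): 00001010010010
Gen 2 (rule 146): 00010001101101
Gen 3 (rule 122): 00101011111110
Gen 4 (rule 110): 01111110000010
Gen 5 (rule 184): 01111101000001
Gen 6 (rule 146): 10111000100010
Gen 7 (rule 122): 01101101010101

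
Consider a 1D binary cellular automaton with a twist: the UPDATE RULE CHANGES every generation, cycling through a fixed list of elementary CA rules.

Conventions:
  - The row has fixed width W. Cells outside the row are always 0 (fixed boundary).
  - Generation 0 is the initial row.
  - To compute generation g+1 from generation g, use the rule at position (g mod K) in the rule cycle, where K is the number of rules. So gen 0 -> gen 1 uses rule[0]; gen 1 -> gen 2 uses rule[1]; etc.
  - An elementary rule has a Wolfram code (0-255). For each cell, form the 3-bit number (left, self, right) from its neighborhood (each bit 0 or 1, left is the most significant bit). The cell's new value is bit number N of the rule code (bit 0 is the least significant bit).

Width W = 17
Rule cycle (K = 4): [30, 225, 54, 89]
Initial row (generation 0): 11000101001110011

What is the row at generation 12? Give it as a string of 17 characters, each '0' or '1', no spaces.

Answer: 01111111001111100

Derivation:
Gen 0: 11000101001110011
Gen 1 (rule 30): 10101101111001110
Gen 2 (rule 225): 01010110111000110
Gen 3 (rule 54): 11111001000101001
Gen 4 (rule 89): 10001100110000100
Gen 5 (rule 30): 11011011101001110
Gen 6 (rule 225): 01101101110000110
Gen 7 (rule 54): 10010010001001001
Gen 8 (rule 89): 01001001100100100
Gen 9 (rule 30): 11111111011111110
Gen 10 (rule 225): 01111111101111110
Gen 11 (rule 54): 10000000010000001
Gen 12 (rule 89): 01111111001111100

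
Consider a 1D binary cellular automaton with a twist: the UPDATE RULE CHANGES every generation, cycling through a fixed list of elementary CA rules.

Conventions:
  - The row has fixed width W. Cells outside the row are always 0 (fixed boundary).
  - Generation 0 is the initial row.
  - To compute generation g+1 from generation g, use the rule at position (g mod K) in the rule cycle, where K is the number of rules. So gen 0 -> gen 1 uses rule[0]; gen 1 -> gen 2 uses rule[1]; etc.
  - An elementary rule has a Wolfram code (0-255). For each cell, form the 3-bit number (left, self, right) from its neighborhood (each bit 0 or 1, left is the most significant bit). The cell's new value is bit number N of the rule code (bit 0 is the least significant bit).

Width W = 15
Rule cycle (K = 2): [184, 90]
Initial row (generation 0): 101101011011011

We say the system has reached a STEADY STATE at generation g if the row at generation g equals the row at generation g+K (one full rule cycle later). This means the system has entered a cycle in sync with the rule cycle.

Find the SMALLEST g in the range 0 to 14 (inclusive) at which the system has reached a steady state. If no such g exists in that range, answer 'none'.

Gen 0: 101101011011011
Gen 1 (rule 184): 011010110110110
Gen 2 (rule 90): 111000110110111
Gen 3 (rule 184): 110100101101110
Gen 4 (rule 90): 110011001101011
Gen 5 (rule 184): 101010101010110
Gen 6 (rule 90): 000000000000111
Gen 7 (rule 184): 000000000000110
Gen 8 (rule 90): 000000000001111
Gen 9 (rule 184): 000000000001110
Gen 10 (rule 90): 000000000011011
Gen 11 (rule 184): 000000000010110
Gen 12 (rule 90): 000000000100111
Gen 13 (rule 184): 000000000010110
Gen 14 (rule 90): 000000000100111
Gen 15 (rule 184): 000000000010110
Gen 16 (rule 90): 000000000100111

Answer: 11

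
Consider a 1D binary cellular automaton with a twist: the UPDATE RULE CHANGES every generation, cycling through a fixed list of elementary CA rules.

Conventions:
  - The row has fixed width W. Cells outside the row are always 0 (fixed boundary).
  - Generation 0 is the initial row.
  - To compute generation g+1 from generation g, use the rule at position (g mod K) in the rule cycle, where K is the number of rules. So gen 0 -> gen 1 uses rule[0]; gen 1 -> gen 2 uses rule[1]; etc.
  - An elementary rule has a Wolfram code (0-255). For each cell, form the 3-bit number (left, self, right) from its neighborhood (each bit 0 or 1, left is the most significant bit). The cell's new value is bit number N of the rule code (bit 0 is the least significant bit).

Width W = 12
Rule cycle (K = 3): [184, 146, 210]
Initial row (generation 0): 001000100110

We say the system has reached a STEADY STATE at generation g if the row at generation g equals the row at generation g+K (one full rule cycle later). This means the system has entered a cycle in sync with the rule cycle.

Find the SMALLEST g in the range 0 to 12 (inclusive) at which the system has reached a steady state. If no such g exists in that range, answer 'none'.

Gen 0: 001000100110
Gen 1 (rule 184): 000100010101
Gen 2 (rule 146): 001010100000
Gen 3 (rule 210): 010000010000
Gen 4 (rule 184): 001000001000
Gen 5 (rule 146): 010100010100
Gen 6 (rule 210): 100010100010
Gen 7 (rule 184): 010001010001
Gen 8 (rule 146): 101010001010
Gen 9 (rule 210): 000001010001
Gen 10 (rule 184): 000000101000
Gen 11 (rule 146): 000001000100
Gen 12 (rule 210): 000010101010
Gen 13 (rule 184): 000001010101
Gen 14 (rule 146): 000010000000
Gen 15 (rule 210): 000101000000

Answer: none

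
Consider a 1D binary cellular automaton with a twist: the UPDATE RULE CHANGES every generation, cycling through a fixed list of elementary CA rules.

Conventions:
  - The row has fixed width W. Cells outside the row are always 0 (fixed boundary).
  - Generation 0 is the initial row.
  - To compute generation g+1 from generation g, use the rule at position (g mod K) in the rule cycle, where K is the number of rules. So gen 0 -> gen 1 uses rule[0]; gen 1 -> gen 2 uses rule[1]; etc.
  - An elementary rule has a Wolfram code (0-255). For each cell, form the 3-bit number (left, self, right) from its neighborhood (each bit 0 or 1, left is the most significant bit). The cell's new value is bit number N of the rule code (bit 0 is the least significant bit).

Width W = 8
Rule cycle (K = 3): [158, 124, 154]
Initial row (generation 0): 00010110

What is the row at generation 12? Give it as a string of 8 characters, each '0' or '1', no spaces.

Answer: 01001110

Derivation:
Gen 0: 00010110
Gen 1 (rule 158): 00110101
Gen 2 (rule 124): 00111111
Gen 3 (rule 154): 01111110
Gen 4 (rule 158): 11111101
Gen 5 (rule 124): 10000111
Gen 6 (rule 154): 01001110
Gen 7 (rule 158): 11111101
Gen 8 (rule 124): 10000111
Gen 9 (rule 154): 01001110
Gen 10 (rule 158): 11111101
Gen 11 (rule 124): 10000111
Gen 12 (rule 154): 01001110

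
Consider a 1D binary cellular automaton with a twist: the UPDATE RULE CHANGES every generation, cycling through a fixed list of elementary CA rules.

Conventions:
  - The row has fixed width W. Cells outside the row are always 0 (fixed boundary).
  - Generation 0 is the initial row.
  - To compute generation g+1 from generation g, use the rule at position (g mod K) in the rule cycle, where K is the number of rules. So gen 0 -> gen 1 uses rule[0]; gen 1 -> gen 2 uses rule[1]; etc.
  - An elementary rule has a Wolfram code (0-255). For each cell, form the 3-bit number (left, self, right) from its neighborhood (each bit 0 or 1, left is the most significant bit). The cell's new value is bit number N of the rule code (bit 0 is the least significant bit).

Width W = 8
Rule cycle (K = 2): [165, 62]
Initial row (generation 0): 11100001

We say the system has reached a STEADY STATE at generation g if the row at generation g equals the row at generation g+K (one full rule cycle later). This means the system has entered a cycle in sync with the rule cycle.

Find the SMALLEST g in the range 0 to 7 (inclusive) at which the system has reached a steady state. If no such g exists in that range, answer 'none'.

Answer: none

Derivation:
Gen 0: 11100001
Gen 1 (rule 165): 01001101
Gen 2 (rule 62): 11111011
Gen 3 (rule 165): 01110100
Gen 4 (rule 62): 11001110
Gen 5 (rule 165): 00000100
Gen 6 (rule 62): 00001110
Gen 7 (rule 165): 11100100
Gen 8 (rule 62): 10011110
Gen 9 (rule 165): 10001100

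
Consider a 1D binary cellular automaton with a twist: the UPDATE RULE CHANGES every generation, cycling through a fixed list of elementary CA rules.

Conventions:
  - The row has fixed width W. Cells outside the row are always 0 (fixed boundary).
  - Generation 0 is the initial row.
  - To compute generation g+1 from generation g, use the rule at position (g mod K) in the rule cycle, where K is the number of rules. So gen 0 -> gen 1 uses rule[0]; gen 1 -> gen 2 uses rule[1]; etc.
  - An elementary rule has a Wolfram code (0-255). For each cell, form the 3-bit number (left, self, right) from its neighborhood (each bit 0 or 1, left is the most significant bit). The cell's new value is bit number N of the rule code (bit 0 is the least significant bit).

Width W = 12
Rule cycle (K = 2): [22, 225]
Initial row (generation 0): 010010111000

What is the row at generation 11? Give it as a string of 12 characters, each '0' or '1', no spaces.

Gen 0: 010010111000
Gen 1 (rule 22): 111110000100
Gen 2 (rule 225): 011110110001
Gen 3 (rule 22): 100000001011
Gen 4 (rule 225): 001111100101
Gen 5 (rule 22): 010000011101
Gen 6 (rule 225): 000111001110
Gen 7 (rule 22): 001000110001
Gen 8 (rule 225): 100010010100
Gen 9 (rule 22): 110111110110
Gen 10 (rule 225): 011011111010
Gen 11 (rule 22): 100000000011

Answer: 100000000011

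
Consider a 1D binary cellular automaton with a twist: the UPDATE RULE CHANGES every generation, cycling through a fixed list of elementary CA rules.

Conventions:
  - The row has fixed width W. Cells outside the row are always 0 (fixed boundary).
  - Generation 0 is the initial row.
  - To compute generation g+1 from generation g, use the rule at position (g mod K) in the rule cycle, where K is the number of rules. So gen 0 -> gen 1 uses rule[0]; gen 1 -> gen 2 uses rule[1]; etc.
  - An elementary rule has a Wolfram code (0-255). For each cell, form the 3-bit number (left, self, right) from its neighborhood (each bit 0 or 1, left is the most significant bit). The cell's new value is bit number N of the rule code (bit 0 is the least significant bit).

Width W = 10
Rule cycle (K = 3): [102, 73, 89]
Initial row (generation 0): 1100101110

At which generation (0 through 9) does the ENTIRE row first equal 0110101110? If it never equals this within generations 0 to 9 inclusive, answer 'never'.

Answer: never

Derivation:
Gen 0: 1100101110
Gen 1 (rule 102): 0101110010
Gen 2 (rule 73): 0001010000
Gen 3 (rule 89): 1100001111
Gen 4 (rule 102): 0100010001
Gen 5 (rule 73): 0001000100
Gen 6 (rule 89): 1100110011
Gen 7 (rule 102): 0101010101
Gen 8 (rule 73): 0000000000
Gen 9 (rule 89): 1111111111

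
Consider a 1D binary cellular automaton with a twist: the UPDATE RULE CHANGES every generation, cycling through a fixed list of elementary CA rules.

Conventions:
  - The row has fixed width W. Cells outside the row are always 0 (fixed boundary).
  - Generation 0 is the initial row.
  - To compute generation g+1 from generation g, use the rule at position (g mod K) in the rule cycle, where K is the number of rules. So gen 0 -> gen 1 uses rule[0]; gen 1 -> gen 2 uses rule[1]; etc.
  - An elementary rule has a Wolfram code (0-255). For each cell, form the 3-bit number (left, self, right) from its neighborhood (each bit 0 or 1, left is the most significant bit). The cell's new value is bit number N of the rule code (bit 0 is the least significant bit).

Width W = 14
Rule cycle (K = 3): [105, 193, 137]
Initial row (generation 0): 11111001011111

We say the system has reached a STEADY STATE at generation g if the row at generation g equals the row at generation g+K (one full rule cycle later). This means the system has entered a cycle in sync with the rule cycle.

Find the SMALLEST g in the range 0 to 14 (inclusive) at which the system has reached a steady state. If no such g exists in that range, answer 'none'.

Answer: none

Derivation:
Gen 0: 11111001011111
Gen 1 (rule 105): 10001000110001
Gen 2 (rule 193): 00100010010100
Gen 3 (rule 137): 10001000000001
Gen 4 (rule 105): 00100011111100
Gen 5 (rule 193): 10001001111101
Gen 6 (rule 137): 00100001111000
Gen 7 (rule 105): 10001101001011
Gen 8 (rule 193): 00100100000001
Gen 9 (rule 137): 10000001111100
Gen 10 (rule 105): 00111101000101
Gen 11 (rule 193): 10011100010000
Gen 12 (rule 137): 00011001000111
Gen 13 (rule 105): 11011000010101
Gen 14 (rule 193): 01001011000000
Gen 15 (rule 137): 00000010011111
Gen 16 (rule 105): 11111000010001
Gen 17 (rule 193): 01111011000100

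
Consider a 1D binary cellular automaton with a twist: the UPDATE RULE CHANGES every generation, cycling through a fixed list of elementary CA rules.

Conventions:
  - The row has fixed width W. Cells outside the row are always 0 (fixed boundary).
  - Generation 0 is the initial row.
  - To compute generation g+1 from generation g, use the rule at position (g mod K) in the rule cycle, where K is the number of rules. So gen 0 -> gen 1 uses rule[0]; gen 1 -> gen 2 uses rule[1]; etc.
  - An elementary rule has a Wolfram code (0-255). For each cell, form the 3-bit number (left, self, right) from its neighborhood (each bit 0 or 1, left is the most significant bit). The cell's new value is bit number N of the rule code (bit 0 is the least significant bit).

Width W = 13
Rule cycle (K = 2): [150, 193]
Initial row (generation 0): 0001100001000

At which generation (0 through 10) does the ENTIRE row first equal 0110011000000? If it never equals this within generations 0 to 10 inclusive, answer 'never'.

Answer: 8

Derivation:
Gen 0: 0001100001000
Gen 1 (rule 150): 0010010011100
Gen 2 (rule 193): 1000000001101
Gen 3 (rule 150): 1100000010001
Gen 4 (rule 193): 0101111000100
Gen 5 (rule 150): 1100110101110
Gen 6 (rule 193): 0100010000110
Gen 7 (rule 150): 1110111001001
Gen 8 (rule 193): 0110011000000
Gen 9 (rule 150): 1001100100000
Gen 10 (rule 193): 0000100001111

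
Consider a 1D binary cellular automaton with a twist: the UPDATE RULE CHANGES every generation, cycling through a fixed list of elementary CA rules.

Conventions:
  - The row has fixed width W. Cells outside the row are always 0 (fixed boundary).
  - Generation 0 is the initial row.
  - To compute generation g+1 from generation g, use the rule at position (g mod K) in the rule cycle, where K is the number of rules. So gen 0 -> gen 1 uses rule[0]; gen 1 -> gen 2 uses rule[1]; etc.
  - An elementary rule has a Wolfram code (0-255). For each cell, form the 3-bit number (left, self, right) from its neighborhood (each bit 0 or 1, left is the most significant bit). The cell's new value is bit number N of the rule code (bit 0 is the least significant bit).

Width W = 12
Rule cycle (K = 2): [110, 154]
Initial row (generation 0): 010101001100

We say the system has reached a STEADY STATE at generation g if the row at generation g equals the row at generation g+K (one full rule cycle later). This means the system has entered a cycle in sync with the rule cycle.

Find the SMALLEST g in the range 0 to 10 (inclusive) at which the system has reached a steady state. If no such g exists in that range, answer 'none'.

Gen 0: 010101001100
Gen 1 (rule 110): 111111011100
Gen 2 (rule 154): 111110011010
Gen 3 (rule 110): 100010111110
Gen 4 (rule 154): 010100111101
Gen 5 (rule 110): 111101100111
Gen 6 (rule 154): 111001011110
Gen 7 (rule 110): 101011110010
Gen 8 (rule 154): 000011101101
Gen 9 (rule 110): 000110111111
Gen 10 (rule 154): 001100111110
Gen 11 (rule 110): 011101100010
Gen 12 (rule 154): 111001010101

Answer: none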